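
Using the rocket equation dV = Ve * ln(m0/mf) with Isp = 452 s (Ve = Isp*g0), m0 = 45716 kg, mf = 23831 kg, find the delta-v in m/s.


Ve = 452 * 9.81 = 4434.12 m/s
dV = 4434.12 * ln(45716/23831) = 2889 m/s

2889 m/s


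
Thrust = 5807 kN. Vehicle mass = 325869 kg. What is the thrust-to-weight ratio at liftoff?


TWR = 5807000 / (325869 * 9.81) = 1.82

1.82


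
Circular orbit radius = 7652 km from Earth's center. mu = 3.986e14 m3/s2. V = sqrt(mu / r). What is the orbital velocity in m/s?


V = sqrt(3.986e14 / 7652000) = 7217 m/s

7217 m/s


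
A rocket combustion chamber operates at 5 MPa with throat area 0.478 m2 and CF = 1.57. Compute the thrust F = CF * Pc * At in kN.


F = 1.57 * 5e6 * 0.478 = 3.7523e+06 N = 3752.3 kN

3752.3 kN


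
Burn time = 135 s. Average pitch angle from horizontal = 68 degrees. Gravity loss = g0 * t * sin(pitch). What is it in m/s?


GL = 9.81 * 135 * sin(68 deg) = 1228 m/s

1228 m/s


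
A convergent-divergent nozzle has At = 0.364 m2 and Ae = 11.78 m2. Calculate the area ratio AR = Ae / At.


AR = 11.78 / 0.364 = 32.4

32.4


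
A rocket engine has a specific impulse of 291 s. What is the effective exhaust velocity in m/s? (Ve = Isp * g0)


Ve = Isp * g0 = 291 * 9.81 = 2854.7 m/s

2854.7 m/s


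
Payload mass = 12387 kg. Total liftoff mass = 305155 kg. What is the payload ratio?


PR = 12387 / 305155 = 0.0406

0.0406


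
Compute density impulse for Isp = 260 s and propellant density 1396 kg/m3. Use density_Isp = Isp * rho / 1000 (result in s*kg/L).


rho*Isp = 260 * 1396 / 1000 = 363 s*kg/L

363 s*kg/L


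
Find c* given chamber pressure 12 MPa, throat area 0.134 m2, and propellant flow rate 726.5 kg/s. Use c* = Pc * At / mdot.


c* = 12e6 * 0.134 / 726.5 = 2213 m/s

2213 m/s


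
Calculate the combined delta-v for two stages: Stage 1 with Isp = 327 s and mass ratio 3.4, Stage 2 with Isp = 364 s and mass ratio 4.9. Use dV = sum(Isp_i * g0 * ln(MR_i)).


dV1 = 327 * 9.81 * ln(3.4) = 3925.7 m/s
dV2 = 364 * 9.81 * ln(4.9) = 5674.9 m/s
Total dV = 3925.7 + 5674.9 = 9600.6 m/s ~ 9601 m/s

9601 m/s


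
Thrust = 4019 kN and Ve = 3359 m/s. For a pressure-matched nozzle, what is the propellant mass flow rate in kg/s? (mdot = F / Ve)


mdot = F / Ve = 4019000 / 3359 = 1196.5 kg/s

1196.5 kg/s


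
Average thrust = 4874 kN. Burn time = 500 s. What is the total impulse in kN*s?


It = 4874 * 500 = 2437000 kN*s

2437000 kN*s


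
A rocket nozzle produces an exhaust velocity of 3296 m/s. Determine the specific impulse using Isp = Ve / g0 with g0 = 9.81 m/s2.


Isp = Ve / g0 = 3296 / 9.81 = 336.0 s

336.0 s


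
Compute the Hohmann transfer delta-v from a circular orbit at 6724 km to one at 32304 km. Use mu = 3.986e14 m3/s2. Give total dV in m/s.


V1 = sqrt(mu/r1) = 7699.36 m/s
dV1 = V1*(sqrt(2*r2/(r1+r2)) - 1) = 2206.9 m/s
V2 = sqrt(mu/r2) = 3512.7 m/s
dV2 = V2*(1 - sqrt(2*r1/(r1+r2))) = 1450.73 m/s
Total dV = 3658 m/s

3658 m/s


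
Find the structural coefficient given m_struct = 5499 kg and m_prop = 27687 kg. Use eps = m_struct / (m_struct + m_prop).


eps = 5499 / (5499 + 27687) = 0.1657

0.1657


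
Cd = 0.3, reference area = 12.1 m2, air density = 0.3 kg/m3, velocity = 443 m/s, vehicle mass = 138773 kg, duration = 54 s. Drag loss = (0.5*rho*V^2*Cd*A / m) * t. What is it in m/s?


D = 0.5 * 0.3 * 443^2 * 0.3 * 12.1 = 106857.58 N
a = 106857.58 / 138773 = 0.77 m/s2
dV = 0.77 * 54 = 41.6 m/s

41.6 m/s


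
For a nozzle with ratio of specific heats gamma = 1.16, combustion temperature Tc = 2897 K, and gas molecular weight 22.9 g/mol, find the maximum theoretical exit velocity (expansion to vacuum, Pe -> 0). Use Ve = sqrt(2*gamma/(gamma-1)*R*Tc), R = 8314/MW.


R = 8314 / 22.9 = 363.06 J/(kg.K)
Ve = sqrt(2 * 1.16 / (1.16 - 1) * 363.06 * 2897) = 3905 m/s

3905 m/s


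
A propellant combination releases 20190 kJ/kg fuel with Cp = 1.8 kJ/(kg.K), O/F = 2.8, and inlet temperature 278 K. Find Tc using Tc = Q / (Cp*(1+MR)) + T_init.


Tc = 20190 / (1.8 * (1 + 2.8)) + 278 = 3230 K

3230 K


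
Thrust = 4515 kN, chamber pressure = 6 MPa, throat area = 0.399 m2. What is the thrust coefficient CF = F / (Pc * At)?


CF = 4515000 / (6e6 * 0.399) = 1.89

1.89


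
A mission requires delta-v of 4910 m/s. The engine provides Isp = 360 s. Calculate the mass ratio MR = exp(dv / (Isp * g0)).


Ve = 360 * 9.81 = 3531.6 m/s
MR = exp(4910 / 3531.6) = 4.016

4.016


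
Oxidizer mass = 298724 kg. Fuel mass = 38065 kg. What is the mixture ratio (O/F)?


MR = 298724 / 38065 = 7.85

7.85


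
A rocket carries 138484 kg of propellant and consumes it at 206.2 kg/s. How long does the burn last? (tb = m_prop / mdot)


tb = 138484 / 206.2 = 671.6 s

671.6 s


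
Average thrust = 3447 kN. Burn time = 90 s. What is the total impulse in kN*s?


It = 3447 * 90 = 310230 kN*s

310230 kN*s


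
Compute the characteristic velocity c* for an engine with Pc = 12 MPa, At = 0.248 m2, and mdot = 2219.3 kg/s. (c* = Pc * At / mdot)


c* = 12e6 * 0.248 / 2219.3 = 1341 m/s

1341 m/s


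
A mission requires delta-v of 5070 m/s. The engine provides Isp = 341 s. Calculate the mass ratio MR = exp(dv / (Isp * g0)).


Ve = 341 * 9.81 = 3345.21 m/s
MR = exp(5070 / 3345.21) = 4.552

4.552


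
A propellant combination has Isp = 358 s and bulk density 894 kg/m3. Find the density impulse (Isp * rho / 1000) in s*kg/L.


rho*Isp = 358 * 894 / 1000 = 320 s*kg/L

320 s*kg/L


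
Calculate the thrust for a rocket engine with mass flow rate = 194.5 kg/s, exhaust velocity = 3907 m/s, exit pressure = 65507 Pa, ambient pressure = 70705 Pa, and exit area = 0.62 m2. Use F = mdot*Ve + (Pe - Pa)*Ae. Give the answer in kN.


F = 194.5 * 3907 + (65507 - 70705) * 0.62 = 756689.0 N = 756.7 kN

756.7 kN


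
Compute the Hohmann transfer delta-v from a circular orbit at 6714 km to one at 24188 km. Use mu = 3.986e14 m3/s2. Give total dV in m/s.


V1 = sqrt(mu/r1) = 7705.09 m/s
dV1 = V1*(sqrt(2*r2/(r1+r2)) - 1) = 1935.41 m/s
V2 = sqrt(mu/r2) = 4059.46 m/s
dV2 = V2*(1 - sqrt(2*r1/(r1+r2))) = 1383.49 m/s
Total dV = 3319 m/s

3319 m/s


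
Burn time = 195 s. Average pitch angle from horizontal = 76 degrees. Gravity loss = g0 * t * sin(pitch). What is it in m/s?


GL = 9.81 * 195 * sin(76 deg) = 1856 m/s

1856 m/s


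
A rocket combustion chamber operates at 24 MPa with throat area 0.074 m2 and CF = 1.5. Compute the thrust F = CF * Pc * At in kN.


F = 1.5 * 24e6 * 0.074 = 2.6640e+06 N = 2664.0 kN

2664.0 kN


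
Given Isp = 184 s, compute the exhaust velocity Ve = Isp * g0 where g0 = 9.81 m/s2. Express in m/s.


Ve = Isp * g0 = 184 * 9.81 = 1805.0 m/s

1805.0 m/s


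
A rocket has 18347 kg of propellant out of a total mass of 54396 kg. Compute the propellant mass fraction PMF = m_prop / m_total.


PMF = 18347 / 54396 = 0.337

0.337


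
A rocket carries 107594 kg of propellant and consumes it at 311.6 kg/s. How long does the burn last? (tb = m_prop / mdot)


tb = 107594 / 311.6 = 345.3 s

345.3 s


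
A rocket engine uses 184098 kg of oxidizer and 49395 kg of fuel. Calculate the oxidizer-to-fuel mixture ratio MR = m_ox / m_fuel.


MR = 184098 / 49395 = 3.73

3.73


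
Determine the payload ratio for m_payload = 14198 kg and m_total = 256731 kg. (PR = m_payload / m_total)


PR = 14198 / 256731 = 0.0553

0.0553


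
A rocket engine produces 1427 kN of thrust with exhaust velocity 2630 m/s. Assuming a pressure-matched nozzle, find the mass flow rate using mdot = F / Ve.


mdot = F / Ve = 1427000 / 2630 = 542.6 kg/s

542.6 kg/s


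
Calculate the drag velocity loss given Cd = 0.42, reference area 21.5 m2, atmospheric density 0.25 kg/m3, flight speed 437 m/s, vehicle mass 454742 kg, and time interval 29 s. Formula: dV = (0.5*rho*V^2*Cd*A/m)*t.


D = 0.5 * 0.25 * 437^2 * 0.42 * 21.5 = 215556.26 N
a = 215556.26 / 454742 = 0.474 m/s2
dV = 0.474 * 29 = 13.7 m/s

13.7 m/s


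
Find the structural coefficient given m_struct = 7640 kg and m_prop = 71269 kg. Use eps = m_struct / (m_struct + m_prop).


eps = 7640 / (7640 + 71269) = 0.0968

0.0968


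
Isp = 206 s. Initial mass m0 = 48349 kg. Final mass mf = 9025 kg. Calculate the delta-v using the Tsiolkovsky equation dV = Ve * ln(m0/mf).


Ve = 206 * 9.81 = 2020.86 m/s
dV = 2020.86 * ln(48349/9025) = 3392 m/s

3392 m/s


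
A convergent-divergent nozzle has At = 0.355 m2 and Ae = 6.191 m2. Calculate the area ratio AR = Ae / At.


AR = 6.191 / 0.355 = 17.4

17.4


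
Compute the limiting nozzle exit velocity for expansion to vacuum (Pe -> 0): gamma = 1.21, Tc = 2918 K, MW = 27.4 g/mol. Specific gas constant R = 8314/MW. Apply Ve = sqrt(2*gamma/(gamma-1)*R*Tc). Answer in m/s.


R = 8314 / 27.4 = 303.43 J/(kg.K)
Ve = sqrt(2 * 1.21 / (1.21 - 1) * 303.43 * 2918) = 3194 m/s

3194 m/s


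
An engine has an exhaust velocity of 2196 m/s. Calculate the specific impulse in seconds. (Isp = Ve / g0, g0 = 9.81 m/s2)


Isp = Ve / g0 = 2196 / 9.81 = 223.9 s

223.9 s


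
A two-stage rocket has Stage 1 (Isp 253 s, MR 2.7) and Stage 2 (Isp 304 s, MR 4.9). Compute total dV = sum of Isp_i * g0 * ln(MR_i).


dV1 = 253 * 9.81 * ln(2.7) = 2465.2 m/s
dV2 = 304 * 9.81 * ln(4.9) = 4739.5 m/s
Total dV = 2465.2 + 4739.5 = 7204.7 m/s ~ 7205 m/s

7205 m/s


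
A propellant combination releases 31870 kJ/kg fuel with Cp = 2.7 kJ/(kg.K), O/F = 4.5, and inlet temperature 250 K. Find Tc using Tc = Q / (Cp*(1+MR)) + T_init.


Tc = 31870 / (2.7 * (1 + 4.5)) + 250 = 2396 K

2396 K


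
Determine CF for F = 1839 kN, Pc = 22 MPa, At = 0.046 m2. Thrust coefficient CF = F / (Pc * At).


CF = 1839000 / (22e6 * 0.046) = 1.82

1.82


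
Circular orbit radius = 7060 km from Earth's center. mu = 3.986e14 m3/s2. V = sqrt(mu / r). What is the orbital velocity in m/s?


V = sqrt(3.986e14 / 7060000) = 7514 m/s

7514 m/s


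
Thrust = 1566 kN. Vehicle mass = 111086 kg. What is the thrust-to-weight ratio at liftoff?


TWR = 1566000 / (111086 * 9.81) = 1.44

1.44


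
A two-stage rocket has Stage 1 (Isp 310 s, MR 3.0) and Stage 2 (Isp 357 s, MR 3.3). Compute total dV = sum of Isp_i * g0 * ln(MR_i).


dV1 = 310 * 9.81 * ln(3.0) = 3341.0 m/s
dV2 = 357 * 9.81 * ln(3.3) = 4181.3 m/s
Total dV = 3341.0 + 4181.3 = 7522.3 m/s ~ 7522 m/s

7522 m/s


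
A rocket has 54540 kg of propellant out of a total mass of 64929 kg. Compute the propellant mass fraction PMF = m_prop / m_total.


PMF = 54540 / 64929 = 0.84

0.84


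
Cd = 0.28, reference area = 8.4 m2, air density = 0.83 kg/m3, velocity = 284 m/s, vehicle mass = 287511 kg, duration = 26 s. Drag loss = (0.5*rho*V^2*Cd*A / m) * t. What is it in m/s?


D = 0.5 * 0.83 * 284^2 * 0.28 * 8.4 = 78726.71 N
a = 78726.71 / 287511 = 0.2738 m/s2
dV = 0.2738 * 26 = 7.1 m/s

7.1 m/s


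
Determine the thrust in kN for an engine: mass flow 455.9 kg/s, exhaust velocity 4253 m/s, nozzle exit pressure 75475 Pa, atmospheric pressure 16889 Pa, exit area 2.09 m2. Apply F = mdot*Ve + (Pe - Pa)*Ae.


F = 455.9 * 4253 + (75475 - 16889) * 2.09 = 2.0614e+06 N = 2061.4 kN

2061.4 kN


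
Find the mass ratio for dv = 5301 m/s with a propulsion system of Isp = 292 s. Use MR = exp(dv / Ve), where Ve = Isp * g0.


Ve = 292 * 9.81 = 2864.52 m/s
MR = exp(5301 / 2864.52) = 6.363

6.363


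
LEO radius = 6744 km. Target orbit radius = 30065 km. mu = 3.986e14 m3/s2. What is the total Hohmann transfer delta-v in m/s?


V1 = sqrt(mu/r1) = 7687.94 m/s
dV1 = V1*(sqrt(2*r2/(r1+r2)) - 1) = 2138.1 m/s
V2 = sqrt(mu/r2) = 3641.15 m/s
dV2 = V2*(1 - sqrt(2*r1/(r1+r2))) = 1437.03 m/s
Total dV = 3575 m/s

3575 m/s


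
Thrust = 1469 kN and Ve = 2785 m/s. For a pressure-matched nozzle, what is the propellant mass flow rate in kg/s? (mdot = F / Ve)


mdot = F / Ve = 1469000 / 2785 = 527.5 kg/s

527.5 kg/s


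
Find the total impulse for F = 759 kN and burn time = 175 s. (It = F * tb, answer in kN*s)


It = 759 * 175 = 132825 kN*s

132825 kN*s


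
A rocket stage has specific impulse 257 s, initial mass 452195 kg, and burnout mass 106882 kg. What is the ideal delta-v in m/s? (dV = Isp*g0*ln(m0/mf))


Ve = 257 * 9.81 = 2521.17 m/s
dV = 2521.17 * ln(452195/106882) = 3637 m/s

3637 m/s


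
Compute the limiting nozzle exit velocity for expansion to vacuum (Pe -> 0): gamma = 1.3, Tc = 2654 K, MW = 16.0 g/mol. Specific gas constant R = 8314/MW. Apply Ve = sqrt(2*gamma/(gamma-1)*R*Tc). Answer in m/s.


R = 8314 / 16.0 = 519.62 J/(kg.K)
Ve = sqrt(2 * 1.3 / (1.3 - 1) * 519.62 * 2654) = 3457 m/s

3457 m/s


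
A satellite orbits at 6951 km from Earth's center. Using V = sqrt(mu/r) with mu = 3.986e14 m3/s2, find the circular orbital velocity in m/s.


V = sqrt(3.986e14 / 6951000) = 7573 m/s

7573 m/s


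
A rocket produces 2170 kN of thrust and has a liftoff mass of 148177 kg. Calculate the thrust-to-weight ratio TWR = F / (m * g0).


TWR = 2170000 / (148177 * 9.81) = 1.49

1.49


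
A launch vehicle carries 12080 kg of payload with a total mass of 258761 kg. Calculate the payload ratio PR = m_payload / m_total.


PR = 12080 / 258761 = 0.0467

0.0467


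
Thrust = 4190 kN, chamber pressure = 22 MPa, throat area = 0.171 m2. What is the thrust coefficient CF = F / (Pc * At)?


CF = 4190000 / (22e6 * 0.171) = 1.11

1.11


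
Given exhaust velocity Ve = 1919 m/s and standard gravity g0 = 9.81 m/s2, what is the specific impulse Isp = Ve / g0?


Isp = Ve / g0 = 1919 / 9.81 = 195.6 s

195.6 s


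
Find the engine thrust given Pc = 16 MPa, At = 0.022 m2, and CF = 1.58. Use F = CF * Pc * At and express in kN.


F = 1.58 * 16e6 * 0.022 = 556160.0 N = 556.2 kN

556.2 kN


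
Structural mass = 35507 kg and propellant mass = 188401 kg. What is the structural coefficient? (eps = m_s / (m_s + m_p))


eps = 35507 / (35507 + 188401) = 0.1586

0.1586


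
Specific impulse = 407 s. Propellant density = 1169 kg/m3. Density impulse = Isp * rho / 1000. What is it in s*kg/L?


rho*Isp = 407 * 1169 / 1000 = 476 s*kg/L

476 s*kg/L


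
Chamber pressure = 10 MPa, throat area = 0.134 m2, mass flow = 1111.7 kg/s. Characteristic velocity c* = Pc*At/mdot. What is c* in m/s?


c* = 10e6 * 0.134 / 1111.7 = 1205 m/s

1205 m/s


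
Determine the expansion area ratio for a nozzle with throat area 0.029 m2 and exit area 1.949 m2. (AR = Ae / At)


AR = 1.949 / 0.029 = 67.2

67.2


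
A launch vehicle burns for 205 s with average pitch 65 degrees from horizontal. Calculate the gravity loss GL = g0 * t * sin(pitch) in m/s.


GL = 9.81 * 205 * sin(65 deg) = 1823 m/s

1823 m/s


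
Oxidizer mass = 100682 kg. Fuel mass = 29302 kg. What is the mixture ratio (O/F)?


MR = 100682 / 29302 = 3.44

3.44


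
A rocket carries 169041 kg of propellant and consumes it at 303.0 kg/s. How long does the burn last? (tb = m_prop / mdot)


tb = 169041 / 303.0 = 557.9 s

557.9 s


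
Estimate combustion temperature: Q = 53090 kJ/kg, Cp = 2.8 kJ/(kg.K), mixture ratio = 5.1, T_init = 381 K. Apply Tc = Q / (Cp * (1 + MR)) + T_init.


Tc = 53090 / (2.8 * (1 + 5.1)) + 381 = 3489 K

3489 K


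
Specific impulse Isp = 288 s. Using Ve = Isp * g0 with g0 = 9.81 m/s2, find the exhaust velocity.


Ve = Isp * g0 = 288 * 9.81 = 2825.3 m/s

2825.3 m/s


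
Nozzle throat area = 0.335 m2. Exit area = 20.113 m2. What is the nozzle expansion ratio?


AR = 20.113 / 0.335 = 60.0

60.0


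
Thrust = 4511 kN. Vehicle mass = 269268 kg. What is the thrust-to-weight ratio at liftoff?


TWR = 4511000 / (269268 * 9.81) = 1.71

1.71


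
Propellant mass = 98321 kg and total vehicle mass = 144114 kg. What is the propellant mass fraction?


PMF = 98321 / 144114 = 0.682

0.682


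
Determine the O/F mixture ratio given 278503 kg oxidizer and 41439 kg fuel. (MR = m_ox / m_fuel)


MR = 278503 / 41439 = 6.72

6.72


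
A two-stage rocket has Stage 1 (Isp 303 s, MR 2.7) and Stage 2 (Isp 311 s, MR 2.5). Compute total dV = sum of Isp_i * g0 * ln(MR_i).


dV1 = 303 * 9.81 * ln(2.7) = 2952.4 m/s
dV2 = 311 * 9.81 * ln(2.5) = 2795.5 m/s
Total dV = 2952.4 + 2795.5 = 5747.9 m/s ~ 5748 m/s

5748 m/s


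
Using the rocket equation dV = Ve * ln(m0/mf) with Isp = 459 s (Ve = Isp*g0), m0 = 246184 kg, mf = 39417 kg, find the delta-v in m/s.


Ve = 459 * 9.81 = 4502.79 m/s
dV = 4502.79 * ln(246184/39417) = 8249 m/s

8249 m/s


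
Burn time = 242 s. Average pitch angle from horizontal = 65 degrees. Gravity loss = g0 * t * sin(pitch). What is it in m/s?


GL = 9.81 * 242 * sin(65 deg) = 2152 m/s

2152 m/s


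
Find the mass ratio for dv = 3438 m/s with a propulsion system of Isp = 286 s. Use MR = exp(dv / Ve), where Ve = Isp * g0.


Ve = 286 * 9.81 = 2805.66 m/s
MR = exp(3438 / 2805.66) = 3.405

3.405


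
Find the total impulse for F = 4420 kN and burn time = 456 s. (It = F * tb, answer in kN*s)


It = 4420 * 456 = 2015520 kN*s

2015520 kN*s


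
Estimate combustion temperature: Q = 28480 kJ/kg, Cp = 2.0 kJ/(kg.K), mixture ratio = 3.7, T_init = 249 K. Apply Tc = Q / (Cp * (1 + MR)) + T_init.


Tc = 28480 / (2.0 * (1 + 3.7)) + 249 = 3279 K

3279 K


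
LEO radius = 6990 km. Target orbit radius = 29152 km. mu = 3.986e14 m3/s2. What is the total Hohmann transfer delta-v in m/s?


V1 = sqrt(mu/r1) = 7551.44 m/s
dV1 = V1*(sqrt(2*r2/(r1+r2)) - 1) = 2039.76 m/s
V2 = sqrt(mu/r2) = 3697.72 m/s
dV2 = V2*(1 - sqrt(2*r1/(r1+r2))) = 1397.97 m/s
Total dV = 3438 m/s

3438 m/s


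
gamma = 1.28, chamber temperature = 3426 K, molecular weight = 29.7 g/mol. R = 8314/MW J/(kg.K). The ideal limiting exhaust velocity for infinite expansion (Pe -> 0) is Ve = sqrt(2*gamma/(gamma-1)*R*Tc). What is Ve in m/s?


R = 8314 / 29.7 = 279.93 J/(kg.K)
Ve = sqrt(2 * 1.28 / (1.28 - 1) * 279.93 * 3426) = 2961 m/s

2961 m/s


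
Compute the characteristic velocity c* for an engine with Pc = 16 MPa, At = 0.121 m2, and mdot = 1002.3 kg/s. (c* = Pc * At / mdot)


c* = 16e6 * 0.121 / 1002.3 = 1932 m/s

1932 m/s


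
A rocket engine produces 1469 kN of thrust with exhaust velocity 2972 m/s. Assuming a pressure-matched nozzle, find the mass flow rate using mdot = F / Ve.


mdot = F / Ve = 1469000 / 2972 = 494.3 kg/s

494.3 kg/s


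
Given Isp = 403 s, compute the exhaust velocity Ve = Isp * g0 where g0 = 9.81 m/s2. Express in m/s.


Ve = Isp * g0 = 403 * 9.81 = 3953.4 m/s

3953.4 m/s


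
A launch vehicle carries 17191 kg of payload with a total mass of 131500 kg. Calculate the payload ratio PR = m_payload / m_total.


PR = 17191 / 131500 = 0.1307

0.1307


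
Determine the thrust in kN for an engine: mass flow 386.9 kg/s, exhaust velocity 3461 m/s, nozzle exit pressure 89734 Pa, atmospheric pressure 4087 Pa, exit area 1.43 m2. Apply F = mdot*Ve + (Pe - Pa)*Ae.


F = 386.9 * 3461 + (89734 - 4087) * 1.43 = 1.4615e+06 N = 1461.5 kN

1461.5 kN


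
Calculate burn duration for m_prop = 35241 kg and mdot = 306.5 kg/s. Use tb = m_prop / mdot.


tb = 35241 / 306.5 = 115.0 s

115.0 s


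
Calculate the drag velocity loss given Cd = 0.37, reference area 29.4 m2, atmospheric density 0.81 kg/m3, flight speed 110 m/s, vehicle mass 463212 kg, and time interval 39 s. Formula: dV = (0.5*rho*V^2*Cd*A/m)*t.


D = 0.5 * 0.81 * 110^2 * 0.37 * 29.4 = 53307.64 N
a = 53307.64 / 463212 = 0.1151 m/s2
dV = 0.1151 * 39 = 4.5 m/s

4.5 m/s


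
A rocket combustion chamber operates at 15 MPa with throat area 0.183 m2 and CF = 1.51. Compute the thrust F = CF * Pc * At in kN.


F = 1.51 * 15e6 * 0.183 = 4.1450e+06 N = 4144.9 kN

4144.9 kN


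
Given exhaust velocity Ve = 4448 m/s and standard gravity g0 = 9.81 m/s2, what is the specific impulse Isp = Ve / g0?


Isp = Ve / g0 = 4448 / 9.81 = 453.4 s

453.4 s


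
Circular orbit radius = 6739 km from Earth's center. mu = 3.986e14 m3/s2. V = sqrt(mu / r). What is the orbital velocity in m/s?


V = sqrt(3.986e14 / 6739000) = 7691 m/s

7691 m/s


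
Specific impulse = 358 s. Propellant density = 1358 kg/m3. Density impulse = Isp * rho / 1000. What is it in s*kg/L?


rho*Isp = 358 * 1358 / 1000 = 486 s*kg/L

486 s*kg/L


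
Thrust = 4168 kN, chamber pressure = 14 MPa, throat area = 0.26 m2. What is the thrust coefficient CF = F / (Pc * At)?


CF = 4168000 / (14e6 * 0.26) = 1.15

1.15


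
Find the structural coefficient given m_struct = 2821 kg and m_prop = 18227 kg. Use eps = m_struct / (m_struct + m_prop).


eps = 2821 / (2821 + 18227) = 0.134

0.134


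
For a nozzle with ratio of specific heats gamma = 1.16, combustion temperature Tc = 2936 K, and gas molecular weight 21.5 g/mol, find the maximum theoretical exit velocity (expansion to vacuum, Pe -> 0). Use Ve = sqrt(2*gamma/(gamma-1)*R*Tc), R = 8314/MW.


R = 8314 / 21.5 = 386.7 J/(kg.K)
Ve = sqrt(2 * 1.16 / (1.16 - 1) * 386.7 * 2936) = 4057 m/s

4057 m/s


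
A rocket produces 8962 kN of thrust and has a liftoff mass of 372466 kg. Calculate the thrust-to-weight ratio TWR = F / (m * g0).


TWR = 8962000 / (372466 * 9.81) = 2.45

2.45


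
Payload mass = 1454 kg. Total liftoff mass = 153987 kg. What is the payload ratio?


PR = 1454 / 153987 = 0.0094

0.0094


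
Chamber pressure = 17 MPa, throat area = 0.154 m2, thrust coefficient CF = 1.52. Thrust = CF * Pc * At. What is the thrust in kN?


F = 1.52 * 17e6 * 0.154 = 3.9794e+06 N = 3979.4 kN

3979.4 kN


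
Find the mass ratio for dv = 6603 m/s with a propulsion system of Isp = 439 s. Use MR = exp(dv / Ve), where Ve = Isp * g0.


Ve = 439 * 9.81 = 4306.59 m/s
MR = exp(6603 / 4306.59) = 4.633

4.633


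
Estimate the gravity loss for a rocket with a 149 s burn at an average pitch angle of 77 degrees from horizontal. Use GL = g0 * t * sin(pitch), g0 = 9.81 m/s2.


GL = 9.81 * 149 * sin(77 deg) = 1424 m/s

1424 m/s


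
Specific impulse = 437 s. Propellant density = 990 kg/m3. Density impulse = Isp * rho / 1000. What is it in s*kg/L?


rho*Isp = 437 * 990 / 1000 = 433 s*kg/L

433 s*kg/L


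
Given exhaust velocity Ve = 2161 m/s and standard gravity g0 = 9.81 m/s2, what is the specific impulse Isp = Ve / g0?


Isp = Ve / g0 = 2161 / 9.81 = 220.3 s

220.3 s


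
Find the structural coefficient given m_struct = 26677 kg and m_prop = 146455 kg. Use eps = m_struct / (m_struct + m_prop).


eps = 26677 / (26677 + 146455) = 0.1541

0.1541


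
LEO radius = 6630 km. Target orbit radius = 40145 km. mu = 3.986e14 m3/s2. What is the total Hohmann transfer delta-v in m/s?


V1 = sqrt(mu/r1) = 7753.75 m/s
dV1 = V1*(sqrt(2*r2/(r1+r2)) - 1) = 2404.89 m/s
V2 = sqrt(mu/r2) = 3151.03 m/s
dV2 = V2*(1 - sqrt(2*r1/(r1+r2))) = 1473.32 m/s
Total dV = 3878 m/s

3878 m/s


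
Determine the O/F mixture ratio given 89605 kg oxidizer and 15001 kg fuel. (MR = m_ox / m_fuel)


MR = 89605 / 15001 = 5.97

5.97


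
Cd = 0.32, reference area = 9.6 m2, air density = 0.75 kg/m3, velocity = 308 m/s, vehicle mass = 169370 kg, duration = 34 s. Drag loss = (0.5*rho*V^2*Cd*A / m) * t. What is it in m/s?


D = 0.5 * 0.75 * 308^2 * 0.32 * 9.6 = 109283.33 N
a = 109283.33 / 169370 = 0.6452 m/s2
dV = 0.6452 * 34 = 21.9 m/s

21.9 m/s


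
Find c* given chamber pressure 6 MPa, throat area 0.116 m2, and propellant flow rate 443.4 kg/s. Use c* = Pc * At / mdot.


c* = 6e6 * 0.116 / 443.4 = 1570 m/s

1570 m/s


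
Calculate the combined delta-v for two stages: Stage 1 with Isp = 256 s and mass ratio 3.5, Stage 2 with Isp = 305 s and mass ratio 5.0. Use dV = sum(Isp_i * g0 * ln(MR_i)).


dV1 = 256 * 9.81 * ln(3.5) = 3146.1 m/s
dV2 = 305 * 9.81 * ln(5.0) = 4815.5 m/s
Total dV = 3146.1 + 4815.5 = 7961.6 m/s ~ 7962 m/s

7962 m/s


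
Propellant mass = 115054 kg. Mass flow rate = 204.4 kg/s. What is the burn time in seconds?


tb = 115054 / 204.4 = 562.9 s

562.9 s


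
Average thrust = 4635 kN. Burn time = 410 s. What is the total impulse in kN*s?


It = 4635 * 410 = 1900350 kN*s

1900350 kN*s


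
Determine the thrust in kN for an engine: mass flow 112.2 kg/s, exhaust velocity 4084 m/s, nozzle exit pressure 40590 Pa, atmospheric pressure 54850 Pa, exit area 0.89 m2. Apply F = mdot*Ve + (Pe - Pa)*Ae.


F = 112.2 * 4084 + (40590 - 54850) * 0.89 = 445533.0 N = 445.5 kN

445.5 kN


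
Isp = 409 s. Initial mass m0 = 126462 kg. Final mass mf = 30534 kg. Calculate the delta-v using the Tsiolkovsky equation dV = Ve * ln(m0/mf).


Ve = 409 * 9.81 = 4012.29 m/s
dV = 4012.29 * ln(126462/30534) = 5702 m/s

5702 m/s


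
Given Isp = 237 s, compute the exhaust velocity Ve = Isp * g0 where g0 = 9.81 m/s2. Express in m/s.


Ve = Isp * g0 = 237 * 9.81 = 2325.0 m/s

2325.0 m/s


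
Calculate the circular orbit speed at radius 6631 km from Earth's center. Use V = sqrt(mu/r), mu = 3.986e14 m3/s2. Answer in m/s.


V = sqrt(3.986e14 / 6631000) = 7753 m/s

7753 m/s


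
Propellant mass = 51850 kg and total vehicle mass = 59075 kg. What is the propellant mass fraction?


PMF = 51850 / 59075 = 0.878

0.878


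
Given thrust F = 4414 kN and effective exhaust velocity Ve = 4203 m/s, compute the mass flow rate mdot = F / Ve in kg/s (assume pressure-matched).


mdot = F / Ve = 4414000 / 4203 = 1050.2 kg/s

1050.2 kg/s


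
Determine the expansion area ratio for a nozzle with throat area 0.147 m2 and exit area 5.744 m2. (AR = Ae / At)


AR = 5.744 / 0.147 = 39.1

39.1


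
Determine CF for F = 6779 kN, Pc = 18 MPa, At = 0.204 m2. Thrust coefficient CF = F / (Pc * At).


CF = 6779000 / (18e6 * 0.204) = 1.85

1.85


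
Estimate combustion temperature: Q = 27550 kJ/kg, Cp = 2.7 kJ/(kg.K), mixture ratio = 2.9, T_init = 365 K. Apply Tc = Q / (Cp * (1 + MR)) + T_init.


Tc = 27550 / (2.7 * (1 + 2.9)) + 365 = 2981 K

2981 K


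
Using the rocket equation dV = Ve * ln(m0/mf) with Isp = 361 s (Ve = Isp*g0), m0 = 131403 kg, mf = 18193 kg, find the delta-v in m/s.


Ve = 361 * 9.81 = 3541.41 m/s
dV = 3541.41 * ln(131403/18193) = 7002 m/s

7002 m/s


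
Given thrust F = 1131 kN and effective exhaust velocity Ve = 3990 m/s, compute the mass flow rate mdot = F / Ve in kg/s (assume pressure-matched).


mdot = F / Ve = 1131000 / 3990 = 283.5 kg/s

283.5 kg/s


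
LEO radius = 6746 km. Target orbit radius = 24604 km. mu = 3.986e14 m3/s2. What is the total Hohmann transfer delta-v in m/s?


V1 = sqrt(mu/r1) = 7686.8 m/s
dV1 = V1*(sqrt(2*r2/(r1+r2)) - 1) = 1943.61 m/s
V2 = sqrt(mu/r2) = 4025.0 m/s
dV2 = V2*(1 - sqrt(2*r1/(r1+r2))) = 1384.51 m/s
Total dV = 3328 m/s

3328 m/s


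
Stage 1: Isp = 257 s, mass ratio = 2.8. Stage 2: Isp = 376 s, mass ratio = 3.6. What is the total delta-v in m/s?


dV1 = 257 * 9.81 * ln(2.8) = 2595.8 m/s
dV2 = 376 * 9.81 * ln(3.6) = 4724.8 m/s
Total dV = 2595.8 + 4724.8 = 7320.6 m/s ~ 7321 m/s

7321 m/s


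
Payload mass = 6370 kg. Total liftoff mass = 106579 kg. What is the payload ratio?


PR = 6370 / 106579 = 0.0598

0.0598


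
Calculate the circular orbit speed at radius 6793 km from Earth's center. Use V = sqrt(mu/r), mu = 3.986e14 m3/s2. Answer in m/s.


V = sqrt(3.986e14 / 6793000) = 7660 m/s

7660 m/s


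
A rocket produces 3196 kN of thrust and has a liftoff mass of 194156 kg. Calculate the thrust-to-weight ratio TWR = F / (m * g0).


TWR = 3196000 / (194156 * 9.81) = 1.68

1.68


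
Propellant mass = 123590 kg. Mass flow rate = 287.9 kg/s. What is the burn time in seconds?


tb = 123590 / 287.9 = 429.3 s

429.3 s


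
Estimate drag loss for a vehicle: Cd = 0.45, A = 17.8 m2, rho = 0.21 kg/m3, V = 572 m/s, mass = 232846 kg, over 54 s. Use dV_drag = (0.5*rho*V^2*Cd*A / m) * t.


D = 0.5 * 0.21 * 572^2 * 0.45 * 17.8 = 275178.1 N
a = 275178.1 / 232846 = 1.1818 m/s2
dV = 1.1818 * 54 = 63.8 m/s

63.8 m/s


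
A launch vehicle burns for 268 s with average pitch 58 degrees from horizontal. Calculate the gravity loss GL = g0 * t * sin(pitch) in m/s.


GL = 9.81 * 268 * sin(58 deg) = 2230 m/s

2230 m/s


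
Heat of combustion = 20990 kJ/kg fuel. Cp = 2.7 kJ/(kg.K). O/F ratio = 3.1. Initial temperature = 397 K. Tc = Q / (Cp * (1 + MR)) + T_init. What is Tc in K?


Tc = 20990 / (2.7 * (1 + 3.1)) + 397 = 2293 K

2293 K


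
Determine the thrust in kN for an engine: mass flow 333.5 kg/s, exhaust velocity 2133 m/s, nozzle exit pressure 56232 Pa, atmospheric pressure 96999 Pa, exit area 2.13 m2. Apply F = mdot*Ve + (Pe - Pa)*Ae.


F = 333.5 * 2133 + (56232 - 96999) * 2.13 = 624522.0 N = 624.5 kN

624.5 kN


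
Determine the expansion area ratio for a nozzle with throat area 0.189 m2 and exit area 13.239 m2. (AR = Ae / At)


AR = 13.239 / 0.189 = 70.0

70.0


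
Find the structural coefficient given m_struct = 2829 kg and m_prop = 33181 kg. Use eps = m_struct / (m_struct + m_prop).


eps = 2829 / (2829 + 33181) = 0.0786

0.0786


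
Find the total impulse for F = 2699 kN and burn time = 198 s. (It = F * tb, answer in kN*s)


It = 2699 * 198 = 534402 kN*s

534402 kN*s


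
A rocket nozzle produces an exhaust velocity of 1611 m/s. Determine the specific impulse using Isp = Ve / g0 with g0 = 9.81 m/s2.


Isp = Ve / g0 = 1611 / 9.81 = 164.2 s

164.2 s


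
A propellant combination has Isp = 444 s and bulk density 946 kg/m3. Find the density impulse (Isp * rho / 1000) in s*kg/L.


rho*Isp = 444 * 946 / 1000 = 420 s*kg/L

420 s*kg/L


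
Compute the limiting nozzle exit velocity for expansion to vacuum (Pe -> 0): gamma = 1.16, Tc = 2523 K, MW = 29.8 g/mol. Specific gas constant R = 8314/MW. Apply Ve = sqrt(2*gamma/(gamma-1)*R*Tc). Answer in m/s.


R = 8314 / 29.8 = 278.99 J/(kg.K)
Ve = sqrt(2 * 1.16 / (1.16 - 1) * 278.99 * 2523) = 3195 m/s

3195 m/s


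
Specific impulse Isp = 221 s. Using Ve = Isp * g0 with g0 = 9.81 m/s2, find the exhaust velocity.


Ve = Isp * g0 = 221 * 9.81 = 2168.0 m/s

2168.0 m/s


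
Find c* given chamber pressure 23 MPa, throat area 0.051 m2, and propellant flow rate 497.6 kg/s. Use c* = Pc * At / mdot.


c* = 23e6 * 0.051 / 497.6 = 2357 m/s

2357 m/s


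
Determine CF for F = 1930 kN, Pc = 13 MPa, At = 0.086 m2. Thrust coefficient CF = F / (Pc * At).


CF = 1930000 / (13e6 * 0.086) = 1.73

1.73


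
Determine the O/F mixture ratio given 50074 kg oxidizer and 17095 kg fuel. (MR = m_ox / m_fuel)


MR = 50074 / 17095 = 2.93

2.93


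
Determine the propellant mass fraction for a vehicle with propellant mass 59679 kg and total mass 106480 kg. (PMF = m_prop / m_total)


PMF = 59679 / 106480 = 0.56

0.56


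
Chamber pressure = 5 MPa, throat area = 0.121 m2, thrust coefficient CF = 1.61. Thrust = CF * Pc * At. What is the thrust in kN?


F = 1.61 * 5e6 * 0.121 = 974050.0 N = 974.1 kN

974.1 kN


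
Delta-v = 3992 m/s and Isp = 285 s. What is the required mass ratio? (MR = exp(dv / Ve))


Ve = 285 * 9.81 = 2795.85 m/s
MR = exp(3992 / 2795.85) = 4.17

4.17


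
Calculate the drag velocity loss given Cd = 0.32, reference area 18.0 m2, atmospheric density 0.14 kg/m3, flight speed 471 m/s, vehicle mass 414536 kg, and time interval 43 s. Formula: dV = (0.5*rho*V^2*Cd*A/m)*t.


D = 0.5 * 0.14 * 471^2 * 0.32 * 18.0 = 89446.29 N
a = 89446.29 / 414536 = 0.2158 m/s2
dV = 0.2158 * 43 = 9.3 m/s

9.3 m/s


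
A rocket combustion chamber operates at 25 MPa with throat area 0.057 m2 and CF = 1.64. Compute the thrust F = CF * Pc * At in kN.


F = 1.64 * 25e6 * 0.057 = 2.3370e+06 N = 2337.0 kN

2337.0 kN


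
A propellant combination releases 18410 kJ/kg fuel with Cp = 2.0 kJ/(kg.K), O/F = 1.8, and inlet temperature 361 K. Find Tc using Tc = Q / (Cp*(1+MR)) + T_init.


Tc = 18410 / (2.0 * (1 + 1.8)) + 361 = 3648 K

3648 K


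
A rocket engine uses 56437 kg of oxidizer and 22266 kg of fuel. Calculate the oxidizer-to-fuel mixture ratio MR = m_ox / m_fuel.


MR = 56437 / 22266 = 2.53

2.53


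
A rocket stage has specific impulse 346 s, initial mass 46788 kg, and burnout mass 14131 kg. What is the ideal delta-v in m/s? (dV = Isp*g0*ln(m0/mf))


Ve = 346 * 9.81 = 3394.26 m/s
dV = 3394.26 * ln(46788/14131) = 4064 m/s

4064 m/s


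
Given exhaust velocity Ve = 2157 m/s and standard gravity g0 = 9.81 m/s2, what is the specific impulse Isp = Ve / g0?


Isp = Ve / g0 = 2157 / 9.81 = 219.9 s

219.9 s


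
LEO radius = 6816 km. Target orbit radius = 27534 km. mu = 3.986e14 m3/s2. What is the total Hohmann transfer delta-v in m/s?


V1 = sqrt(mu/r1) = 7647.22 m/s
dV1 = V1*(sqrt(2*r2/(r1+r2)) - 1) = 2035.33 m/s
V2 = sqrt(mu/r2) = 3804.82 m/s
dV2 = V2*(1 - sqrt(2*r1/(r1+r2))) = 1407.92 m/s
Total dV = 3443 m/s

3443 m/s


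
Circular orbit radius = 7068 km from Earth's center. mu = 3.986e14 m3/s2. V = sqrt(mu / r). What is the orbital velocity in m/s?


V = sqrt(3.986e14 / 7068000) = 7510 m/s

7510 m/s


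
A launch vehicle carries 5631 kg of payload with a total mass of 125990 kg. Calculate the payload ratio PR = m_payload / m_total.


PR = 5631 / 125990 = 0.0447

0.0447


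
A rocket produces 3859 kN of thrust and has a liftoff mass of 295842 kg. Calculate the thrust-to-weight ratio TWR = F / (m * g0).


TWR = 3859000 / (295842 * 9.81) = 1.33

1.33


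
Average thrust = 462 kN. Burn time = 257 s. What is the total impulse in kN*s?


It = 462 * 257 = 118734 kN*s

118734 kN*s


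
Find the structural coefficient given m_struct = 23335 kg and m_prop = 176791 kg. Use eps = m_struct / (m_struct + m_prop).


eps = 23335 / (23335 + 176791) = 0.1166

0.1166


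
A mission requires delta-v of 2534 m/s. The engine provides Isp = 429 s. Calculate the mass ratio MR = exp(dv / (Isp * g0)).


Ve = 429 * 9.81 = 4208.49 m/s
MR = exp(2534 / 4208.49) = 1.826

1.826


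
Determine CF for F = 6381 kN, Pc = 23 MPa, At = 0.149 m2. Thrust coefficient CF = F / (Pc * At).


CF = 6381000 / (23e6 * 0.149) = 1.86

1.86


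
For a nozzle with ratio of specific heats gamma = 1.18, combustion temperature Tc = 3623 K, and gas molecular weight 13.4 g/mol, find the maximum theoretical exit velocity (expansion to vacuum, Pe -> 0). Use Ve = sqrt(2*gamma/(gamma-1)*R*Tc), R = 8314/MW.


R = 8314 / 13.4 = 620.45 J/(kg.K)
Ve = sqrt(2 * 1.18 / (1.18 - 1) * 620.45 * 3623) = 5429 m/s

5429 m/s


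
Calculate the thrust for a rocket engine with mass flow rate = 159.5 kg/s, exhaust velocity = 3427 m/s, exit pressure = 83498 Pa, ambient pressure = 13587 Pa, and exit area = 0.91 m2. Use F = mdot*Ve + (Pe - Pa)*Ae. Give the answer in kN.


F = 159.5 * 3427 + (83498 - 13587) * 0.91 = 610226.0 N = 610.2 kN

610.2 kN


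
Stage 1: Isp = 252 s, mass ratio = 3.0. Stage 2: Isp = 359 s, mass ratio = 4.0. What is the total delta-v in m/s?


dV1 = 252 * 9.81 * ln(3.0) = 2715.9 m/s
dV2 = 359 * 9.81 * ln(4.0) = 4882.2 m/s
Total dV = 2715.9 + 4882.2 = 7598.1 m/s ~ 7598 m/s

7598 m/s


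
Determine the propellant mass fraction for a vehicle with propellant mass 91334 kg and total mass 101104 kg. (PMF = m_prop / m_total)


PMF = 91334 / 101104 = 0.903

0.903


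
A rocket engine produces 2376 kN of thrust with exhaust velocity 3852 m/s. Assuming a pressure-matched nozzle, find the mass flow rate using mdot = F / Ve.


mdot = F / Ve = 2376000 / 3852 = 616.8 kg/s

616.8 kg/s


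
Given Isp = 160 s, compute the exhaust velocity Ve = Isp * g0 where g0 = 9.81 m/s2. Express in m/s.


Ve = Isp * g0 = 160 * 9.81 = 1569.6 m/s

1569.6 m/s


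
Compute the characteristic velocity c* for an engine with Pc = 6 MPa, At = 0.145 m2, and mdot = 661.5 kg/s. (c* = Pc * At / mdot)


c* = 6e6 * 0.145 / 661.5 = 1315 m/s

1315 m/s


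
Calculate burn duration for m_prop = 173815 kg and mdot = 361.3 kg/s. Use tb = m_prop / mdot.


tb = 173815 / 361.3 = 481.1 s

481.1 s


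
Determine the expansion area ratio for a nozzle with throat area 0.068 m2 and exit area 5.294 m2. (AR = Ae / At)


AR = 5.294 / 0.068 = 77.9

77.9


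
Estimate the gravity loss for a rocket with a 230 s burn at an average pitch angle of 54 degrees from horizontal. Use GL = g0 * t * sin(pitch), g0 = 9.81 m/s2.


GL = 9.81 * 230 * sin(54 deg) = 1825 m/s

1825 m/s


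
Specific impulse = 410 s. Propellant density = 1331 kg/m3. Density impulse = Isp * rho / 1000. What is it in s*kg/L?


rho*Isp = 410 * 1331 / 1000 = 546 s*kg/L

546 s*kg/L


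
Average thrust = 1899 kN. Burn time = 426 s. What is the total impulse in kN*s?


It = 1899 * 426 = 808974 kN*s

808974 kN*s


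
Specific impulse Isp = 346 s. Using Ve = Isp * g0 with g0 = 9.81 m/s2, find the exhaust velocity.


Ve = Isp * g0 = 346 * 9.81 = 3394.3 m/s

3394.3 m/s


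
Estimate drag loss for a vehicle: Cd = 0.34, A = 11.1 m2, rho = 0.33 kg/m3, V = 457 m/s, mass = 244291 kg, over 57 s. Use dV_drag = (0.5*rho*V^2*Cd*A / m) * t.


D = 0.5 * 0.33 * 457^2 * 0.34 * 11.1 = 130052.36 N
a = 130052.36 / 244291 = 0.5324 m/s2
dV = 0.5324 * 57 = 30.3 m/s

30.3 m/s


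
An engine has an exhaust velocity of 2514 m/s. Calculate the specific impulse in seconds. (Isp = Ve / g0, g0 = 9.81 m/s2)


Isp = Ve / g0 = 2514 / 9.81 = 256.3 s

256.3 s


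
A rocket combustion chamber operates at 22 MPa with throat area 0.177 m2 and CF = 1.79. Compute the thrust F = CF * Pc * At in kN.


F = 1.79 * 22e6 * 0.177 = 6.9703e+06 N = 6970.3 kN

6970.3 kN


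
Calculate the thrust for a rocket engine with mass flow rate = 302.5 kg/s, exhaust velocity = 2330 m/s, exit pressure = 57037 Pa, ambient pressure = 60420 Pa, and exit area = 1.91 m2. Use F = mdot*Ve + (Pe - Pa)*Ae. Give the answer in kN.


F = 302.5 * 2330 + (57037 - 60420) * 1.91 = 698363.0 N = 698.4 kN

698.4 kN


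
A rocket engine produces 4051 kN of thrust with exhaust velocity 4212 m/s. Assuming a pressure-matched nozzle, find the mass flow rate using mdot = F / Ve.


mdot = F / Ve = 4051000 / 4212 = 961.8 kg/s

961.8 kg/s


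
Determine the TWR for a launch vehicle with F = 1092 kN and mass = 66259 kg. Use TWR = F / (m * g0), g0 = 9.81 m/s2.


TWR = 1092000 / (66259 * 9.81) = 1.68

1.68


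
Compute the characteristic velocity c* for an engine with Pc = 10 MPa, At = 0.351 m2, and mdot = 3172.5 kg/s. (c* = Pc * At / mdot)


c* = 10e6 * 0.351 / 3172.5 = 1106 m/s

1106 m/s


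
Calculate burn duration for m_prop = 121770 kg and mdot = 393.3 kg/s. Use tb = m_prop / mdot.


tb = 121770 / 393.3 = 309.6 s

309.6 s


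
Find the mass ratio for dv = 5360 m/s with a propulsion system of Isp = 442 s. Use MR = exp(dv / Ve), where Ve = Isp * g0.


Ve = 442 * 9.81 = 4336.02 m/s
MR = exp(5360 / 4336.02) = 3.442

3.442


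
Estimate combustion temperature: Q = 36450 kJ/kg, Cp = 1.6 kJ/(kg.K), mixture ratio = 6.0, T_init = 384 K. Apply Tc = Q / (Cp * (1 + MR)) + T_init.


Tc = 36450 / (1.6 * (1 + 6.0)) + 384 = 3638 K

3638 K


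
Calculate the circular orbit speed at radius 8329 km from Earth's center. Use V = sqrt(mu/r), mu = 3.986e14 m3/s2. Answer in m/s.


V = sqrt(3.986e14 / 8329000) = 6918 m/s

6918 m/s


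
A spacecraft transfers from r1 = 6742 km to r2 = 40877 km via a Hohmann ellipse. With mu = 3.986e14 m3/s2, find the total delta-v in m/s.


V1 = sqrt(mu/r1) = 7689.08 m/s
dV1 = V1*(sqrt(2*r2/(r1+r2)) - 1) = 2385.77 m/s
V2 = sqrt(mu/r2) = 3122.69 m/s
dV2 = V2*(1 - sqrt(2*r1/(r1+r2))) = 1461.01 m/s
Total dV = 3847 m/s

3847 m/s


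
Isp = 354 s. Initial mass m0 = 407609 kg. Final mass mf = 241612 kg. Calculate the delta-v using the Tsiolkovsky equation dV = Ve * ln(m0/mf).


Ve = 354 * 9.81 = 3472.74 m/s
dV = 3472.74 * ln(407609/241612) = 1816 m/s

1816 m/s


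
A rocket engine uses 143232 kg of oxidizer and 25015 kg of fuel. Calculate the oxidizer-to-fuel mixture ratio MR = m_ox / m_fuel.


MR = 143232 / 25015 = 5.73

5.73
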